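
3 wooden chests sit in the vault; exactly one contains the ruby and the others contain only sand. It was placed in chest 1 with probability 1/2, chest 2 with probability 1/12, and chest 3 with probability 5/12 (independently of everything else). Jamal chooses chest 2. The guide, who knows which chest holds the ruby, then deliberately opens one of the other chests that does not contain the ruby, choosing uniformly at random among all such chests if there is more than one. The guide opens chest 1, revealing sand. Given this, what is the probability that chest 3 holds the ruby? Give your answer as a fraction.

Apply Bayes' rule, conditioning on where the ruby actually is.
If it is in chest 1 (prior 1/2): the guide opened chest 1, so this case is ruled out; weight (1/2)·0 = 0.
If it is in chest 2 (prior 1/12): the guide has 2 equally likely choices, so probability 1/2; weight (1/12)·(1/2) = 1/24.
If it is in chest 3 (prior 5/12): the guide has no choice, probability 1; weight (5/12)·1 = 5/12.
The weights sum to 11/24.
So P(the ruby in chest 3 | the guide opened chest 1) = (5/12) / (11/24) = 10/11.

10/11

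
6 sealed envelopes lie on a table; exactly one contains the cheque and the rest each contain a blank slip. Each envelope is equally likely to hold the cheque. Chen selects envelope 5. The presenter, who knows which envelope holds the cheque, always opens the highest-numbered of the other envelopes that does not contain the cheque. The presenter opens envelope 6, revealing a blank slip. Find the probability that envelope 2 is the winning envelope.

1/5

Consider each possible location of the cheque in turn.
If it is in any of envelopes 1, 2, 3, 4, and 5 (prior 1/6 each): envelope 6 is the highest-numbered option available, probability 1; weight (1/6)·1 = 1/6 each.
If it is in envelope 6 (prior 1/6): the presenter opened envelope 6, so this case is ruled out; weight (1/6)·0 = 0.
The weights sum to 5/6.
So P(the cheque in envelope 2 | the presenter opened envelope 6) = (1/6) / (5/6) = 1/5.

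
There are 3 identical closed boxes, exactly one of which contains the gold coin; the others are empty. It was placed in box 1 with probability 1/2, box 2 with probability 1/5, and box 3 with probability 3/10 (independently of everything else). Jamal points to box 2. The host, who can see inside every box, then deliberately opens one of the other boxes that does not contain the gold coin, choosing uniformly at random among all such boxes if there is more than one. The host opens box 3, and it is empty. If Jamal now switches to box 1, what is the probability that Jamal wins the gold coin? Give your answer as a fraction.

5/6

Consider each possible location of the gold coin in turn.
If it is in box 1 (prior 1/2): the host has no choice, probability 1; weight (1/2)·1 = 1/2.
If it is in box 2 (prior 1/5): the host has 2 equally likely choices, so probability 1/2; weight (1/5)·(1/2) = 1/10.
If it is in box 3 (prior 3/10): the host opened box 3, so this case is ruled out; weight (3/10)·0 = 0.
The weights sum to 3/5.
So P(the gold coin in box 1 | the host opened box 3) = (1/2) / (3/5) = 5/6.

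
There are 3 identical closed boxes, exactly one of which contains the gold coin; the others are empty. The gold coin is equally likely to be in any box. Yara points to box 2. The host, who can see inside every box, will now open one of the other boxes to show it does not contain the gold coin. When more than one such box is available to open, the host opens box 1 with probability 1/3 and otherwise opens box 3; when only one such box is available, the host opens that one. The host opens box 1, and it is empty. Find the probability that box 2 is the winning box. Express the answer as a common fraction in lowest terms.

1/4

Consider each possible location of the gold coin in turn.
If it is in box 1 (prior 1/3): the host opened box 1, so this case is ruled out; weight (1/3)·0 = 0.
If it is in box 2 (prior 1/3): box 1 is available, opened with probability 1/3; weight (1/3)·(1/3) = 1/9.
If it is in box 3 (prior 1/3): only box 1 is available, probability 1; weight (1/3)·1 = 1/3.
The weights sum to 4/9.
So P(the gold coin in box 2 | the host opened box 1) = (1/9) / (4/9) = 1/4.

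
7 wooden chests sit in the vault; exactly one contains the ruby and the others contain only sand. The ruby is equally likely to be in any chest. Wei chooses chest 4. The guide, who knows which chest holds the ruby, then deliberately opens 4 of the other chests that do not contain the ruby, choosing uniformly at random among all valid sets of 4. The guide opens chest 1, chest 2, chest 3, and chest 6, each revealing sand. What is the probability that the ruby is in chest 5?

3/7

Apply Bayes' rule, conditioning on where the ruby actually is.
If it is in any of chests 1, 2, 3, and 6 (prior 1/7 each): that chest was opened and seen not to hold the prize — ruled out; weight (1/7)·0 = 0 each.
If it is in chest 4 (prior 1/7): the guide has 15 equally likely choices, so probability 1/15; weight (1/7)·(1/15) = 1/105.
If it is in either of chests 5 and 7 (prior 1/7 each): the guide has 5 equally likely choices, so probability 1/5; weight (1/7)·(1/5) = 1/35 each.
The weights sum to 1/15.
So P(the ruby in chest 5 | the guide opened chest 1, chest 2, chest 3, and chest 6) = (1/35) / (1/15) = 3/7.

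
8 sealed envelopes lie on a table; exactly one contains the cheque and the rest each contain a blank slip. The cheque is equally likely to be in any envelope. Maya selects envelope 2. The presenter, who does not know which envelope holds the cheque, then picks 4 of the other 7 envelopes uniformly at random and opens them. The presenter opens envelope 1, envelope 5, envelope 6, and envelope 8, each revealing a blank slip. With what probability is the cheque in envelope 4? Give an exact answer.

1/4

Consider each possible location of the cheque in turn.
If it is in any of envelopes 1, 5, 6, and 8 (prior 1/8 each): that envelope was opened and seen not to hold the prize — ruled out; weight (1/8)·0 = 0 each.
If it is in any of envelopes 2, 3, 4, and 7 (prior 1/8 each): the presenter picks exactly this set with probability 1/35 regardless, and none is the prize; weight (1/8)·(1/35) = 1/280 each.
The weights sum to 1/70.
So P(the cheque in envelope 4 | the presenter opened envelope 1, envelope 5, envelope 6, and envelope 8) = (1/280) / (1/70) = 1/4.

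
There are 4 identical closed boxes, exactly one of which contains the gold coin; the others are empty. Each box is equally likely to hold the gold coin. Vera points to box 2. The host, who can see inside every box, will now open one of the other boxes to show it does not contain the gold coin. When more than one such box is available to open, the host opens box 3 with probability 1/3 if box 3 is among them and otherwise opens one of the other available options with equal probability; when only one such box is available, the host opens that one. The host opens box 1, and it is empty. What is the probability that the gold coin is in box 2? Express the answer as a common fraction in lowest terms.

Condition on the true location of the gold coin.
If it is in box 1 (prior 1/4): the host opened box 1, so this case is ruled out; weight (1/4)·0 = 0.
If it is in box 2 (prior 1/4): box 3 is available but not opened; box 1 gets probability (1 − 1/3)/2 = 1/3; weight (1/4)·(1/3) = 1/12.
If it is in box 3 (prior 1/4): box 3 holds the prize so is unavailable; the host chooses uniformly among the 2 others, probability 1/2; weight (1/4)·(1/2) = 1/8.
If it is in box 4 (prior 1/4): box 3 is available but not opened, probability 2/3; weight (1/4)·(2/3) = 1/6.
The weights sum to 3/8.
So P(the gold coin in box 2 | the host opened box 1) = (1/12) / (3/8) = 2/9.

2/9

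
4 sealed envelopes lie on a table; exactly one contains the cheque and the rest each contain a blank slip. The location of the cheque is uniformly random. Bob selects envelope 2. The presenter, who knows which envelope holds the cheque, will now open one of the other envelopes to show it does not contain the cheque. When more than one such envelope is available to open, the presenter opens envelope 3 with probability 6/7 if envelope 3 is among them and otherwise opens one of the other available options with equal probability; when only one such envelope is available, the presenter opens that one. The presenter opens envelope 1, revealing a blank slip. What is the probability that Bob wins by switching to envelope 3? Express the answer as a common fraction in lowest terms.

7/10

Apply Bayes' rule, conditioning on where the cheque actually is.
If it is in envelope 1 (prior 1/4): the presenter opened envelope 1, so this case is ruled out; weight (1/4)·0 = 0.
If it is in envelope 2 (prior 1/4): envelope 3 is available but not opened; envelope 1 gets probability (1 − 6/7)/2 = 1/14; weight (1/4)·(1/14) = 1/56.
If it is in envelope 3 (prior 1/4): envelope 3 holds the prize so is unavailable; the presenter chooses uniformly among the 2 others, probability 1/2; weight (1/4)·(1/2) = 1/8.
If it is in envelope 4 (prior 1/4): envelope 3 is available but not opened, probability 1/7; weight (1/4)·(1/7) = 1/28.
The weights sum to 5/28.
So P(the cheque in envelope 3 | the presenter opened envelope 1) = (1/8) / (5/28) = 7/10.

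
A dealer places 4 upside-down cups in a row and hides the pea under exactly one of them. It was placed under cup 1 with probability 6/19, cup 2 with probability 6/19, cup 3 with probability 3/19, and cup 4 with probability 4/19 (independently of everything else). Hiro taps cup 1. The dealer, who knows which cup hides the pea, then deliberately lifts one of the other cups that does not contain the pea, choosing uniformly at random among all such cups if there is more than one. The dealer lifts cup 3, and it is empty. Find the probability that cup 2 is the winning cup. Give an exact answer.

Consider each possible location of the pea in turn.
If it is under cup 1 (prior 6/19): the dealer has 3 equally likely choices, so probability 1/3; weight (6/19)·(1/3) = 2/19.
If it is under cup 2 (prior 6/19): the dealer has 2 equally likely choices, so probability 1/2; weight (6/19)·(1/2) = 3/19.
If it is under cup 3 (prior 3/19): the dealer opened cup 3, so this case is ruled out; weight (3/19)·0 = 0.
If it is under cup 4 (prior 4/19): the dealer has 2 equally likely choices, so probability 1/2; weight (4/19)·(1/2) = 2/19.
The weights sum to 7/19.
So P(the pea under cup 2 | the dealer opened cup 3) = (3/19) / (7/19) = 3/7.

3/7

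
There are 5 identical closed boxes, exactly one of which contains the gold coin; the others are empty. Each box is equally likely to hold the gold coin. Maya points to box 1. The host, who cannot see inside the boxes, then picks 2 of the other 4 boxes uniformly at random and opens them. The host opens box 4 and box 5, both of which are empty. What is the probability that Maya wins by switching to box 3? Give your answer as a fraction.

Apply Bayes' rule, conditioning on where the gold coin actually is.
If it is in any of boxes 1, 2, and 3 (prior 1/5 each): the host picks exactly this set with probability 1/6 regardless, and none is the prize; weight (1/5)·(1/6) = 1/30 each.
If it is in either of boxes 4 and 5 (prior 1/5 each): that box was opened and seen not to hold the prize — ruled out; weight (1/5)·0 = 0 each.
The weights sum to 1/10.
So P(the gold coin in box 3 | the host opened box 4 and box 5) = (1/30) / (1/10) = 1/3.

1/3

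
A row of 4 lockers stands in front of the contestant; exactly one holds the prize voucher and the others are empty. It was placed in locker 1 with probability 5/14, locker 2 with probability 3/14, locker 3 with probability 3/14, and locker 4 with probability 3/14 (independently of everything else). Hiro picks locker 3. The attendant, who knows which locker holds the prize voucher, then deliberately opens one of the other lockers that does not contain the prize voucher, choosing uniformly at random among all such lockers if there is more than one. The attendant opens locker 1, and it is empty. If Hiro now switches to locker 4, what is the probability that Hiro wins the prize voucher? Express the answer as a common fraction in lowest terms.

Apply Bayes' rule, conditioning on where the prize voucher actually is.
If it is in locker 1 (prior 5/14): the attendant opened locker 1, so this case is ruled out; weight (5/14)·0 = 0.
If it is in either of lockers 2 and 4 (prior 3/14 each): the attendant has 2 equally likely choices, so probability 1/2; weight (3/14)·(1/2) = 3/28 each.
If it is in locker 3 (prior 3/14): the attendant has 3 equally likely choices, so probability 1/3; weight (3/14)·(1/3) = 1/14.
The weights sum to 2/7.
So P(the prize voucher in locker 4 | the attendant opened locker 1) = (3/28) / (2/7) = 3/8.

3/8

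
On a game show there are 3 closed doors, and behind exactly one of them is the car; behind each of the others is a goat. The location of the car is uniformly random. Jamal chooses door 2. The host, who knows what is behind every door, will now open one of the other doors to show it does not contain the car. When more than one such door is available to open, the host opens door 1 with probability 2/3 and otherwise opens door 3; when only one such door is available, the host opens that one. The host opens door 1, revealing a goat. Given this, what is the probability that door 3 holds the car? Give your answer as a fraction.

3/5

Apply Bayes' rule, conditioning on where the car actually is.
If it is behind door 1 (prior 1/3): the host opened door 1, so this case is ruled out; weight (1/3)·0 = 0.
If it is behind door 2 (prior 1/3): door 1 is available, opened with probability 2/3; weight (1/3)·(2/3) = 2/9.
If it is behind door 3 (prior 1/3): only door 1 is available, probability 1; weight (1/3)·1 = 1/3.
The weights sum to 5/9.
So P(the car behind door 3 | the host opened door 1) = (1/3) / (5/9) = 3/5.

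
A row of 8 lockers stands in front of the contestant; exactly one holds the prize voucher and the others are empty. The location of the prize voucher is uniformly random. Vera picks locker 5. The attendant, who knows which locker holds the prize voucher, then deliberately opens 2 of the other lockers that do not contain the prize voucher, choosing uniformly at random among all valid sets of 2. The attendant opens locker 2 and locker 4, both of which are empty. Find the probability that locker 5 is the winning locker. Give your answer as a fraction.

1/8

Apply Bayes' rule, conditioning on where the prize voucher actually is.
If it is in any of lockers 1, 3, 6, 7, and 8 (prior 1/8 each): the attendant has 15 equally likely choices, so probability 1/15; weight (1/8)·(1/15) = 1/120 each.
If it is in either of lockers 2 and 4 (prior 1/8 each): that locker was opened and seen not to hold the prize — ruled out; weight (1/8)·0 = 0 each.
If it is in locker 5 (prior 1/8): the attendant has 21 equally likely choices, so probability 1/21; weight (1/8)·(1/21) = 1/168.
The weights sum to 1/21.
So P(the prize voucher in locker 5 | the attendant opened locker 2 and locker 4) = (1/168) / (1/21) = 1/8.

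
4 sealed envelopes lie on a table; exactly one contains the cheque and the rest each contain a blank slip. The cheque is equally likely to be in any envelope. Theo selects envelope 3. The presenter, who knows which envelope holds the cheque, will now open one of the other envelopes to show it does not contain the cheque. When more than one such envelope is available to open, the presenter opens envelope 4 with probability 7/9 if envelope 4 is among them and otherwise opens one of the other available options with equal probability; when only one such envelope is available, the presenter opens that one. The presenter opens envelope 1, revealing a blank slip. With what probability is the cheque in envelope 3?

Consider each possible location of the cheque in turn.
If it is in envelope 1 (prior 1/4): the presenter opened envelope 1, so this case is ruled out; weight (1/4)·0 = 0.
If it is in envelope 2 (prior 1/4): envelope 4 is available but not opened, probability 2/9; weight (1/4)·(2/9) = 1/18.
If it is in envelope 3 (prior 1/4): envelope 4 is available but not opened; envelope 1 gets probability (1 − 7/9)/2 = 1/9; weight (1/4)·(1/9) = 1/36.
If it is in envelope 4 (prior 1/4): envelope 4 holds the prize so is unavailable; the presenter chooses uniformly among the 2 others, probability 1/2; weight (1/4)·(1/2) = 1/8.
The weights sum to 5/24.
So P(the cheque in envelope 3 | the presenter opened envelope 1) = (1/36) / (5/24) = 2/15.

2/15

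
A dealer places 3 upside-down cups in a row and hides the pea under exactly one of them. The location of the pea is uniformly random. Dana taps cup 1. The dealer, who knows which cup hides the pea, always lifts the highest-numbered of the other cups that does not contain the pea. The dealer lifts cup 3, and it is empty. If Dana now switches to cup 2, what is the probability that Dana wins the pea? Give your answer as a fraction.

1/2

Apply Bayes' rule, conditioning on where the pea actually is.
If it is under either of cups 1 and 2 (prior 1/3 each): cup 3 is the highest-numbered option available, probability 1; weight (1/3)·1 = 1/3 each.
If it is under cup 3 (prior 1/3): the dealer opened cup 3, so this case is ruled out; weight (1/3)·0 = 0.
The weights sum to 2/3.
So P(the pea under cup 2 | the dealer opened cup 3) = (1/3) / (2/3) = 1/2.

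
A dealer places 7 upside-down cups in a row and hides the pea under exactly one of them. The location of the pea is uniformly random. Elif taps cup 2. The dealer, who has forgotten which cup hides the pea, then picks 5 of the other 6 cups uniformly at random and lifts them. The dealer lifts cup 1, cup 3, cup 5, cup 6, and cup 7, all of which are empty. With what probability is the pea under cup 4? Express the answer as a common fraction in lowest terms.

1/2

Because the dealer chose which cups to lift without knowing where the pea is, the choice is independent of the prize location. Learning that none of the 5 opened cups holds the pea simply rules out those 5 locations and leaves the remaining 2 cups still equally likely by symmetry.
So P(the pea under cup 4) = 1/2.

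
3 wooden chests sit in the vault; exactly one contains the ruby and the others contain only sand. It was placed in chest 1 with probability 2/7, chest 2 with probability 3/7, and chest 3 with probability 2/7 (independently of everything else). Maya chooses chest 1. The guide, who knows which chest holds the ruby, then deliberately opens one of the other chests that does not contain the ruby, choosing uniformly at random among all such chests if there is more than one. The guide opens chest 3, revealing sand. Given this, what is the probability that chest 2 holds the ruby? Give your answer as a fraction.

Condition on the true location of the ruby.
If it is in chest 1 (prior 2/7): the guide has 2 equally likely choices, so probability 1/2; weight (2/7)·(1/2) = 1/7.
If it is in chest 2 (prior 3/7): the guide has no choice, probability 1; weight (3/7)·1 = 3/7.
If it is in chest 3 (prior 2/7): the guide opened chest 3, so this case is ruled out; weight (2/7)·0 = 0.
The weights sum to 4/7.
So P(the ruby in chest 2 | the guide opened chest 3) = (3/7) / (4/7) = 3/4.

3/4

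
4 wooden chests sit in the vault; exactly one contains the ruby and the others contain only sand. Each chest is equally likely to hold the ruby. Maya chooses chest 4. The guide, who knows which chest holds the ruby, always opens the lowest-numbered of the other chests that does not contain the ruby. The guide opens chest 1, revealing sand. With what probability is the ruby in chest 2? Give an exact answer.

1/3

Consider each possible location of the ruby in turn.
If it is in chest 1 (prior 1/4): the guide opened chest 1, so this case is ruled out; weight (1/4)·0 = 0.
If it is in any of chests 2, 3, and 4 (prior 1/4 each): chest 1 is the lowest-numbered option available, probability 1; weight (1/4)·1 = 1/4 each.
The weights sum to 3/4.
So P(the ruby in chest 2 | the guide opened chest 1) = (1/4) / (3/4) = 1/3.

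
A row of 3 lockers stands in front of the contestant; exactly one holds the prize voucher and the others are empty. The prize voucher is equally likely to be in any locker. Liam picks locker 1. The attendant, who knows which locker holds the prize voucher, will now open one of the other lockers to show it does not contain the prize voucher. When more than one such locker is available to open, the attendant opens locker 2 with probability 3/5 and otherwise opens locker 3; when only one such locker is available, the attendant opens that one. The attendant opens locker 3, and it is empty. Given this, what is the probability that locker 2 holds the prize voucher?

Consider each possible location of the prize voucher in turn.
If it is in locker 1 (prior 1/3): locker 2 is available but not opened, probability 2/5; weight (1/3)·(2/5) = 2/15.
If it is in locker 2 (prior 1/3): only locker 3 is available, probability 1; weight (1/3)·1 = 1/3.
If it is in locker 3 (prior 1/3): the attendant opened locker 3, so this case is ruled out; weight (1/3)·0 = 0.
The weights sum to 7/15.
So P(the prize voucher in locker 2 | the attendant opened locker 3) = (1/3) / (7/15) = 5/7.

5/7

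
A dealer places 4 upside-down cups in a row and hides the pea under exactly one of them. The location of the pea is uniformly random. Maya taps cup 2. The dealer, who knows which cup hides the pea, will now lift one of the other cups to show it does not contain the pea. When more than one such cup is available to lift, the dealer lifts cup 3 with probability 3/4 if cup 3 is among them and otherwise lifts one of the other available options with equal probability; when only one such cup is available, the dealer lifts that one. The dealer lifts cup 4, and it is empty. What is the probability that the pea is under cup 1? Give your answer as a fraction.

Condition on the true location of the pea.
If it is under cup 1 (prior 1/4): cup 3 is available but not opened, probability 1/4; weight (1/4)·(1/4) = 1/16.
If it is under cup 2 (prior 1/4): cup 3 is available but not opened; cup 4 gets probability (1 − 3/4)/2 = 1/8; weight (1/4)·(1/8) = 1/32.
If it is under cup 3 (prior 1/4): cup 3 holds the prize so is unavailable; the dealer chooses uniformly among the 2 others, probability 1/2; weight (1/4)·(1/2) = 1/8.
If it is under cup 4 (prior 1/4): the dealer opened cup 4, so this case is ruled out; weight (1/4)·0 = 0.
The weights sum to 7/32.
So P(the pea under cup 1 | the dealer opened cup 4) = (1/16) / (7/32) = 2/7.

2/7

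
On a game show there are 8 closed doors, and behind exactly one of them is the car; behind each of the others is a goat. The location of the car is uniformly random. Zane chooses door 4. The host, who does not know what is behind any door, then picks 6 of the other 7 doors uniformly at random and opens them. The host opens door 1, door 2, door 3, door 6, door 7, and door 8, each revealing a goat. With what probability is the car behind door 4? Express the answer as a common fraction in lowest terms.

1/2

Apply Bayes' rule, conditioning on where the car actually is.
If it is behind any of doors 1, 2, 3, 6, 7, and 8 (prior 1/8 each): that door was opened and seen not to hold the prize — ruled out; weight (1/8)·0 = 0 each.
If it is behind either of doors 4 and 5 (prior 1/8 each): the host picks exactly this set with probability 1/7 regardless, and none is the prize; weight (1/8)·(1/7) = 1/56 each.
The weights sum to 1/28.
So P(the car behind door 4 | the host opened door 1, door 2, door 3, door 6, door 7, and door 8) = (1/56) / (1/28) = 1/2.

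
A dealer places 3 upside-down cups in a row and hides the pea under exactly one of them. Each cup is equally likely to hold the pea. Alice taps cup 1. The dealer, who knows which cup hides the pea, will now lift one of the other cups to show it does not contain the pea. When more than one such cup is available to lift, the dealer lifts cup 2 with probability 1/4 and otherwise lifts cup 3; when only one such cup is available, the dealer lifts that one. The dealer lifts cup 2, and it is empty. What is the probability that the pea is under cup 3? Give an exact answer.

Consider each possible location of the pea in turn.
If it is under cup 1 (prior 1/3): cup 2 is available, opened with probability 1/4; weight (1/3)·(1/4) = 1/12.
If it is under cup 2 (prior 1/3): the dealer opened cup 2, so this case is ruled out; weight (1/3)·0 = 0.
If it is under cup 3 (prior 1/3): only cup 2 is available, probability 1; weight (1/3)·1 = 1/3.
The weights sum to 5/12.
So P(the pea under cup 3 | the dealer opened cup 2) = (1/3) / (5/12) = 4/5.

4/5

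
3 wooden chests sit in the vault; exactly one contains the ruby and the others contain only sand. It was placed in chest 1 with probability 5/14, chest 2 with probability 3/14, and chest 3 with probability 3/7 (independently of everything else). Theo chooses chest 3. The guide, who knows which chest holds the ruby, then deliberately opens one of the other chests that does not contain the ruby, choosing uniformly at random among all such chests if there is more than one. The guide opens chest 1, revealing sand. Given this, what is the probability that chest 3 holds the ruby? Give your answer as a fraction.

Condition on the true location of the ruby.
If it is in chest 1 (prior 5/14): the guide opened chest 1, so this case is ruled out; weight (5/14)·0 = 0.
If it is in chest 2 (prior 3/14): the guide has no choice, probability 1; weight (3/14)·1 = 3/14.
If it is in chest 3 (prior 3/7): the guide has 2 equally likely choices, so probability 1/2; weight (3/7)·(1/2) = 3/14.
The weights sum to 3/7.
So P(the ruby in chest 3 | the guide opened chest 1) = (3/14) / (3/7) = 1/2.

1/2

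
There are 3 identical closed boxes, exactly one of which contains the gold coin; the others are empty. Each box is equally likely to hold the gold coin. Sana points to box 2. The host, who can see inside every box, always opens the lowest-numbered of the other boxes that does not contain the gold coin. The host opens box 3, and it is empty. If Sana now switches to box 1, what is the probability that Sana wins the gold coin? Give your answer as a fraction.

Apply Bayes' rule, conditioning on where the gold coin actually is.
If it is in box 1 (prior 1/3): box 3 is the lowest-numbered option available, probability 1; weight (1/3)·1 = 1/3.
If it is in box 2 (prior 1/3): the host would have opened box 1 instead, probability 0; weight (1/3)·0 = 0.
If it is in box 3 (prior 1/3): the host opened box 3, so this case is ruled out; weight (1/3)·0 = 0.
The weights sum to 1/3.
So P(the gold coin in box 1 | the host opened box 3) = (1/3) / (1/3) = 1.

1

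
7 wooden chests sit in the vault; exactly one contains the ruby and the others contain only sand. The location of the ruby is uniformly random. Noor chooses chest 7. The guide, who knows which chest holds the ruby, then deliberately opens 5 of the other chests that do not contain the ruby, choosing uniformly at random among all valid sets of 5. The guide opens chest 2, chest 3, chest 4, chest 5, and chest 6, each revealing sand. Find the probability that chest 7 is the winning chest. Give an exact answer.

Condition on the true location of the ruby.
If it is in chest 1 (prior 1/7): the guide has no choice, probability 1; weight (1/7)·1 = 1/7.
If it is in any of chests 2, 3, 4, 5, and 6 (prior 1/7 each): that chest was opened and seen not to hold the prize — ruled out; weight (1/7)·0 = 0 each.
If it is in chest 7 (prior 1/7): the guide has 6 equally likely choices, so probability 1/6; weight (1/7)·(1/6) = 1/42.
The weights sum to 1/6.
So P(the ruby in chest 7 | the guide opened chest 2, chest 3, chest 4, chest 5, and chest 6) = (1/42) / (1/6) = 1/7.

1/7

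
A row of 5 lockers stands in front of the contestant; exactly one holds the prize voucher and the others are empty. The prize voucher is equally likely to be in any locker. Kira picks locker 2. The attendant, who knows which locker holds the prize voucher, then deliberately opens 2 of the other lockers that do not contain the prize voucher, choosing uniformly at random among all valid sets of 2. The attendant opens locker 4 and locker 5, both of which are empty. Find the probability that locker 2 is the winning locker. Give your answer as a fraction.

1/5

Condition on the true location of the prize voucher.
If it is in either of lockers 1 and 3 (prior 1/5 each): the attendant has 3 equally likely choices, so probability 1/3; weight (1/5)·(1/3) = 1/15 each.
If it is in locker 2 (prior 1/5): the attendant has 6 equally likely choices, so probability 1/6; weight (1/5)·(1/6) = 1/30.
If it is in either of lockers 4 and 5 (prior 1/5 each): that locker was opened and seen not to hold the prize — ruled out; weight (1/5)·0 = 0 each.
The weights sum to 1/6.
So P(the prize voucher in locker 2 | the attendant opened locker 4 and locker 5) = (1/30) / (1/6) = 1/5.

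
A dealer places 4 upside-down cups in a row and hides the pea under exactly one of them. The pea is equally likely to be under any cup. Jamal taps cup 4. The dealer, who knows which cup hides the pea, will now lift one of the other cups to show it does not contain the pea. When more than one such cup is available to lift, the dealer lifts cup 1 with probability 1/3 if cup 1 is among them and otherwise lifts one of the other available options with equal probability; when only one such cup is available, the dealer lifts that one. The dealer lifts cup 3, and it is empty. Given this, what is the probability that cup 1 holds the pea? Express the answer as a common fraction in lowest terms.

1/3

Condition on the true location of the pea.
If it is under cup 1 (prior 1/4): cup 1 holds the prize so is unavailable; the dealer chooses uniformly among the 2 others, probability 1/2; weight (1/4)·(1/2) = 1/8.
If it is under cup 2 (prior 1/4): cup 1 is available but not opened, probability 2/3; weight (1/4)·(2/3) = 1/6.
If it is under cup 3 (prior 1/4): the dealer opened cup 3, so this case is ruled out; weight (1/4)·0 = 0.
If it is under cup 4 (prior 1/4): cup 1 is available but not opened; cup 3 gets probability (1 − 1/3)/2 = 1/3; weight (1/4)·(1/3) = 1/12.
The weights sum to 3/8.
So P(the pea under cup 1 | the dealer opened cup 3) = (1/8) / (3/8) = 1/3.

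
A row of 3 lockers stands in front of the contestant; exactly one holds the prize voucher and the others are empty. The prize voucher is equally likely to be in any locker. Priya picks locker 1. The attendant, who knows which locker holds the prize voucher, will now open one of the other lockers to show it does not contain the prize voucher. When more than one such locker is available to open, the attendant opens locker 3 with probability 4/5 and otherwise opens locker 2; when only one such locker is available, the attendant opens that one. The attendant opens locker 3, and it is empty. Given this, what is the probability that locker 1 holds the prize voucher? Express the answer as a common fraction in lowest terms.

Consider each possible location of the prize voucher in turn.
If it is in locker 1 (prior 1/3): locker 3 is available, opened with probability 4/5; weight (1/3)·(4/5) = 4/15.
If it is in locker 2 (prior 1/3): only locker 3 is available, probability 1; weight (1/3)·1 = 1/3.
If it is in locker 3 (prior 1/3): the attendant opened locker 3, so this case is ruled out; weight (1/3)·0 = 0.
The weights sum to 3/5.
So P(the prize voucher in locker 1 | the attendant opened locker 3) = (4/15) / (3/5) = 4/9.

4/9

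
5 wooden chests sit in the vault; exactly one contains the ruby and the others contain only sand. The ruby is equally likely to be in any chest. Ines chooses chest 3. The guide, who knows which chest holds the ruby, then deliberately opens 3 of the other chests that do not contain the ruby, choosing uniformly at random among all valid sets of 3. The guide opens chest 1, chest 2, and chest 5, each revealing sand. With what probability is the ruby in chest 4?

4/5

Apply Bayes' rule, conditioning on where the ruby actually is.
If it is in any of chests 1, 2, and 5 (prior 1/5 each): that chest was opened and seen not to hold the prize — ruled out; weight (1/5)·0 = 0 each.
If it is in chest 3 (prior 1/5): the guide has 4 equally likely choices, so probability 1/4; weight (1/5)·(1/4) = 1/20.
If it is in chest 4 (prior 1/5): the guide has no choice, probability 1; weight (1/5)·1 = 1/5.
The weights sum to 1/4.
So P(the ruby in chest 4 | the guide opened chest 1, chest 2, and chest 5) = (1/5) / (1/4) = 4/5.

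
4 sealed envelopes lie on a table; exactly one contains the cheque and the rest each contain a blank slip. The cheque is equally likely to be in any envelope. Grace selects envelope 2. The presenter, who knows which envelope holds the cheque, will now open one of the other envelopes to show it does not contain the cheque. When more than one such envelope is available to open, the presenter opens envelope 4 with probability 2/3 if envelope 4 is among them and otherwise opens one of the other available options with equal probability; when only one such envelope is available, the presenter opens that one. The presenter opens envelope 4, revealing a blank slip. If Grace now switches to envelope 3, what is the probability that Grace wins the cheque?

Apply Bayes' rule, conditioning on where the cheque actually is.
If it is in any of envelopes 1, 2, and 3 (prior 1/4 each): envelope 4 is available, opened with probability 2/3; weight (1/4)·(2/3) = 1/6 each.
If it is in envelope 4 (prior 1/4): the presenter opened envelope 4, so this case is ruled out; weight (1/4)·0 = 0.
The weights sum to 1/2.
So P(the cheque in envelope 3 | the presenter opened envelope 4) = (1/6) / (1/2) = 1/3.

1/3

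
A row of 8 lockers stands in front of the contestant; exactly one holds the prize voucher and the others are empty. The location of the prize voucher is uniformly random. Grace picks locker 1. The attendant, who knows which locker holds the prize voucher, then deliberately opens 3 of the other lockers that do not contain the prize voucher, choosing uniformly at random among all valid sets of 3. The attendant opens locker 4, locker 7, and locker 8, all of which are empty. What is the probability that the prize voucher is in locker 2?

7/32

Condition on the true location of the prize voucher.
If it is in locker 1 (prior 1/8): the attendant has 35 equally likely choices, so probability 1/35; weight (1/8)·(1/35) = 1/280.
If it is in any of lockers 2, 3, 5, and 6 (prior 1/8 each): the attendant has 20 equally likely choices, so probability 1/20; weight (1/8)·(1/20) = 1/160 each.
If it is in any of lockers 4, 7, and 8 (prior 1/8 each): that locker was opened and seen not to hold the prize — ruled out; weight (1/8)·0 = 0 each.
The weights sum to 1/35.
So P(the prize voucher in locker 2 | the attendant opened locker 4, locker 7, and locker 8) = (1/160) / (1/35) = 7/32.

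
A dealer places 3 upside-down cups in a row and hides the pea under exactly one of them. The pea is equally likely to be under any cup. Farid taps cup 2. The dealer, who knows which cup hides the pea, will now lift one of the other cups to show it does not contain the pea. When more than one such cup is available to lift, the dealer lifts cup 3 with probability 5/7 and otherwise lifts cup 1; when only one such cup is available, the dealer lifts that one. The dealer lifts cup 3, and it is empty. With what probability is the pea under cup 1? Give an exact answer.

Condition on the true location of the pea.
If it is under cup 1 (prior 1/3): only cup 3 is available, probability 1; weight (1/3)·1 = 1/3.
If it is under cup 2 (prior 1/3): cup 3 is available, opened with probability 5/7; weight (1/3)·(5/7) = 5/21.
If it is under cup 3 (prior 1/3): the dealer opened cup 3, so this case is ruled out; weight (1/3)·0 = 0.
The weights sum to 4/7.
So P(the pea under cup 1 | the dealer opened cup 3) = (1/3) / (4/7) = 7/12.

7/12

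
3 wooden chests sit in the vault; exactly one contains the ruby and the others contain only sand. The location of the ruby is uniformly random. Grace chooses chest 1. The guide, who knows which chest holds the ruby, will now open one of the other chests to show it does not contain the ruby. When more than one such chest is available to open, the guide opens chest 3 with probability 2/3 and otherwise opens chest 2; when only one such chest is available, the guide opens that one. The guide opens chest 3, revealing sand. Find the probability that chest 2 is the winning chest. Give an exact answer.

3/5

Apply Bayes' rule, conditioning on where the ruby actually is.
If it is in chest 1 (prior 1/3): chest 3 is available, opened with probability 2/3; weight (1/3)·(2/3) = 2/9.
If it is in chest 2 (prior 1/3): only chest 3 is available, probability 1; weight (1/3)·1 = 1/3.
If it is in chest 3 (prior 1/3): the guide opened chest 3, so this case is ruled out; weight (1/3)·0 = 0.
The weights sum to 5/9.
So P(the ruby in chest 2 | the guide opened chest 3) = (1/3) / (5/9) = 3/5.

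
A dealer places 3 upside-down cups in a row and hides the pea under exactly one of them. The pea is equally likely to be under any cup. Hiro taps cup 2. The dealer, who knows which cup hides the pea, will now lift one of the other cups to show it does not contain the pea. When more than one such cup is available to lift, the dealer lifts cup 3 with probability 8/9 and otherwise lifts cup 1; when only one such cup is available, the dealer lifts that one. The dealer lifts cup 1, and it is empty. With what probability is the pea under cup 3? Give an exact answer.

Consider each possible location of the pea in turn.
If it is under cup 1 (prior 1/3): the dealer opened cup 1, so this case is ruled out; weight (1/3)·0 = 0.
If it is under cup 2 (prior 1/3): cup 3 is available but not opened, probability 1/9; weight (1/3)·(1/9) = 1/27.
If it is under cup 3 (prior 1/3): only cup 1 is available, probability 1; weight (1/3)·1 = 1/3.
The weights sum to 10/27.
So P(the pea under cup 3 | the dealer opened cup 1) = (1/3) / (10/27) = 9/10.

9/10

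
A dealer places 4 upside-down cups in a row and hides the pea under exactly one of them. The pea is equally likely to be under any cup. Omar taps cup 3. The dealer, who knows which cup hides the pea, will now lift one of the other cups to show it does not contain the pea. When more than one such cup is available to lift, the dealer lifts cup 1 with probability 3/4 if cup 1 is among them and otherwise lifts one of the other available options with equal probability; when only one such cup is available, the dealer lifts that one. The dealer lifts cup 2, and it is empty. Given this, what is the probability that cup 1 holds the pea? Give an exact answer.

4/7

Condition on the true location of the pea.
If it is under cup 1 (prior 1/4): cup 1 holds the prize so is unavailable; the dealer chooses uniformly among the 2 others, probability 1/2; weight (1/4)·(1/2) = 1/8.
If it is under cup 2 (prior 1/4): the dealer opened cup 2, so this case is ruled out; weight (1/4)·0 = 0.
If it is under cup 3 (prior 1/4): cup 1 is available but not opened; cup 2 gets probability (1 − 3/4)/2 = 1/8; weight (1/4)·(1/8) = 1/32.
If it is under cup 4 (prior 1/4): cup 1 is available but not opened, probability 1/4; weight (1/4)·(1/4) = 1/16.
The weights sum to 7/32.
So P(the pea under cup 1 | the dealer opened cup 2) = (1/8) / (7/32) = 4/7.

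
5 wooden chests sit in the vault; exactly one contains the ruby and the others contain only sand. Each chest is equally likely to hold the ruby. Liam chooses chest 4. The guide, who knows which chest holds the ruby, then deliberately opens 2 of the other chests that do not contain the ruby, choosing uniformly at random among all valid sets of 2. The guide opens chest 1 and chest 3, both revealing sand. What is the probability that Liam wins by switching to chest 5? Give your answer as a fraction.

2/5

Consider each possible location of the ruby in turn.
If it is in either of chests 1 and 3 (prior 1/5 each): that chest was opened and seen not to hold the prize — ruled out; weight (1/5)·0 = 0 each.
If it is in either of chests 2 and 5 (prior 1/5 each): the guide has 3 equally likely choices, so probability 1/3; weight (1/5)·(1/3) = 1/15 each.
If it is in chest 4 (prior 1/5): the guide has 6 equally likely choices, so probability 1/6; weight (1/5)·(1/6) = 1/30.
The weights sum to 1/6.
So P(the ruby in chest 5 | the guide opened chest 1 and chest 3) = (1/15) / (1/6) = 2/5.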